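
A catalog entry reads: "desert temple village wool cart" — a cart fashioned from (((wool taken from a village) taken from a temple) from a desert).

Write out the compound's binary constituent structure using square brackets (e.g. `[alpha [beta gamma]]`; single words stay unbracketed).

[[desert [temple [village wool]]] cart]

Whole compound: head "cart", modifier "desert temple village wool".
Inside "desert temple village wool": head "wool" (specifically "temple village wool"), modifier "desert".
Inside "temple village wool": head "wool" (specifically "village wool"), modifier "temple".
Inside "village wool": head "wool", modifier "village".
Putting it together: [[desert [temple [village wool]]] cart].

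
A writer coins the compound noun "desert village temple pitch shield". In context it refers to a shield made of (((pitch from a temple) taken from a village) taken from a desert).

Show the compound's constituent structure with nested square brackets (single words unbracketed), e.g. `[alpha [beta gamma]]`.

[[desert [village [temple pitch]]] shield]

At the top level: head "shield"; modifier "desert village temple pitch".
Inside "desert village temple pitch": head "pitch" (specifically "village temple pitch"), modifier "desert".
Inside "village temple pitch": head "pitch" (specifically "temple pitch"), modifier "village".
Inside "temple pitch": head "pitch", modifier "temple".
Assembled: [[desert [village [temple pitch]]] shield].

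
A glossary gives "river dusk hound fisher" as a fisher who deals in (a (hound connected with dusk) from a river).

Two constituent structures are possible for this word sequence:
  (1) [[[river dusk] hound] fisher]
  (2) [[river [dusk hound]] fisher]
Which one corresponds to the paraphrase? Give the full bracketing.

[[river [dusk hound]] fisher]

The paraphrase's head is the "fisher" part ("fisher"); its modifier is "river dusk hound".
That top-level split, carried through the inner groups, gives [[river [dusk hound]] fisher].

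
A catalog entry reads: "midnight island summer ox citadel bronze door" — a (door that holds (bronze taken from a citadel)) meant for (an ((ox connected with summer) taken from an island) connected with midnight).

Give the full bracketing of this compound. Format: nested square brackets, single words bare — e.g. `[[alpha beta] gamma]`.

[[midnight [island [summer ox]]] [[citadel bronze] door]]

Whole compound: head "door" (specifically "citadel bronze door"), modifier "midnight island summer ox".
Within "midnight island summer ox", the head is "ox" (specifically "island summer ox") and the modifier is "midnight".
Within "island summer ox", the head is "ox" (specifically "summer ox") and the modifier is "island".
Within "summer ox", the head is "ox" and the modifier is "summer".
Within "citadel bronze door", the head is "door" and the modifier is "citadel bronze".
Within "citadel bronze", the head is "bronze" and the modifier is "citadel".
Putting it together: [[midnight [island [summer ox]]] [[citadel bronze] door]].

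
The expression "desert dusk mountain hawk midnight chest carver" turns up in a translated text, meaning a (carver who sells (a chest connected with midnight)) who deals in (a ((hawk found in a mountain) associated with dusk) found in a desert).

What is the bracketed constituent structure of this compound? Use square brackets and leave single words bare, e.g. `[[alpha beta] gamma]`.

Whole compound: head "carver" (specifically "midnight chest carver"), modifier "desert dusk mountain hawk".
Within "desert dusk mountain hawk", the head is "hawk" (specifically "dusk mountain hawk") and the modifier is "desert".
Within "dusk mountain hawk", the head is "hawk" (specifically "mountain hawk") and the modifier is "dusk".
Within "mountain hawk", the head is "hawk" and the modifier is "mountain".
Within "midnight chest carver", the head is "carver" and the modifier is "midnight chest".
Within "midnight chest", the head is "chest" and the modifier is "midnight".
Assembled: [[desert [dusk [mountain hawk]]] [[midnight chest] carver]].

[[desert [dusk [mountain hawk]]] [[midnight chest] carver]]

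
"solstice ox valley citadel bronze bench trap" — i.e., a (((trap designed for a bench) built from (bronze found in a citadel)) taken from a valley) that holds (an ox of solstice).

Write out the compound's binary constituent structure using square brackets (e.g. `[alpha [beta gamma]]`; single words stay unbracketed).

[[solstice ox] [valley [[citadel bronze] [bench trap]]]]

Overall it is a kind of trap (specifically "valley citadel bronze bench trap"); the modifier is "solstice ox".
Inside "solstice ox": head "ox", modifier "solstice".
Inside "valley citadel bronze bench trap": head "trap" (specifically "citadel bronze bench trap"), modifier "valley".
Inside "citadel bronze bench trap": head "trap" (specifically "bench trap"), modifier "citadel bronze".
Inside "citadel bronze": head "bronze", modifier "citadel".
Inside "bench trap": head "trap", modifier "bench".
So the structure is [[solstice ox] [valley [[citadel bronze] [bench trap]]]].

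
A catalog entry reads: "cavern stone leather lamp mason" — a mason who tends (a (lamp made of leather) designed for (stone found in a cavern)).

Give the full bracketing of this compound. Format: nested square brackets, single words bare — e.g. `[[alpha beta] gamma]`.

[[[cavern stone] [leather lamp]] mason]

At the top level: head "mason"; modifier "cavern stone leather lamp".
Within "cavern stone leather lamp", the head is "lamp" (specifically "leather lamp") and the modifier is "cavern stone".
Within "cavern stone", the head is "stone" and the modifier is "cavern".
Within "leather lamp", the head is "lamp" and the modifier is "leather".
Putting it together: [[[cavern stone] [leather lamp]] mason].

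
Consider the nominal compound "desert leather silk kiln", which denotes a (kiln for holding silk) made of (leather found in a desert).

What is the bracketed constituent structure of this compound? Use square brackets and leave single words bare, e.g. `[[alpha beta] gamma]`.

The outermost head in the paraphrase is "kiln" (specifically "silk kiln"), modified by "desert leather".
"desert leather" → head "leather", modifier "desert".
"silk kiln" → head "kiln", modifier "silk".
So the structure is [[desert leather] [silk kiln]].

[[desert leather] [silk kiln]]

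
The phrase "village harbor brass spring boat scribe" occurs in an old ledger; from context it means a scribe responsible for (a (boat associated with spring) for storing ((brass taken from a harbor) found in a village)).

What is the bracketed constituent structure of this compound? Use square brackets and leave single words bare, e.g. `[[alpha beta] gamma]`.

[[[village [harbor brass]] [spring boat]] scribe]

The outermost head in the paraphrase is "scribe", modified by "village harbor brass spring boat".
"village harbor brass spring boat" → head "boat" (specifically "spring boat"), modifier "village harbor brass".
"village harbor brass" → head "brass" (specifically "harbor brass"), modifier "village".
"harbor brass" → head "brass", modifier "harbor".
"spring boat" → head "boat", modifier "spring".
Assembled: [[[village [harbor brass]] [spring boat]] scribe].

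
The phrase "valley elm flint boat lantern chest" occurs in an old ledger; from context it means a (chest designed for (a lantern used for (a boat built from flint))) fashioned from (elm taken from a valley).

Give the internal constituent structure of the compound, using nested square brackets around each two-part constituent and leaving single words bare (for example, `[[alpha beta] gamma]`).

The outermost head in the paraphrase is "chest" (specifically "flint boat lantern chest"), modified by "valley elm".
Inside "valley elm": head "elm", modifier "valley".
Inside "flint boat lantern chest": head "chest", modifier "flint boat lantern".
Inside "flint boat lantern": head "lantern", modifier "flint boat".
Inside "flint boat": head "boat", modifier "flint".
Assembled: [[valley elm] [[[flint boat] lantern] chest]].

[[valley elm] [[[flint boat] lantern] chest]]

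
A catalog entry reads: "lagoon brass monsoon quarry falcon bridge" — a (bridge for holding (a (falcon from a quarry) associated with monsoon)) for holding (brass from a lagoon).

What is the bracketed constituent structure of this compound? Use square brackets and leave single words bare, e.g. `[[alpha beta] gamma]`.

[[lagoon brass] [[monsoon [quarry falcon]] bridge]]

The outermost head in the paraphrase is "bridge" (specifically "monsoon quarry falcon bridge"), modified by "lagoon brass".
"lagoon brass" → head "brass", modifier "lagoon".
"monsoon quarry falcon bridge" → head "bridge", modifier "monsoon quarry falcon".
"monsoon quarry falcon" → head "falcon" (specifically "quarry falcon"), modifier "monsoon".
"quarry falcon" → head "falcon", modifier "quarry".
Putting it together: [[lagoon brass] [[monsoon [quarry falcon]] bridge]].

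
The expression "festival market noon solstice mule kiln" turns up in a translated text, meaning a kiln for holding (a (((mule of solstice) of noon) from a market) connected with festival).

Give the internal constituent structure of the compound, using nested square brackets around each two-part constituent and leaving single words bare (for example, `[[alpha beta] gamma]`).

[[festival [market [noon [solstice mule]]]] kiln]

Whole compound: head "kiln", modifier "festival market noon solstice mule".
"festival market noon solstice mule" → head "mule" (specifically "market noon solstice mule"), modifier "festival".
"market noon solstice mule" → head "mule" (specifically "noon solstice mule"), modifier "market".
"noon solstice mule" → head "mule" (specifically "solstice mule"), modifier "noon".
"solstice mule" → head "mule", modifier "solstice".
Assembled: [[festival [market [noon [solstice mule]]]] kiln].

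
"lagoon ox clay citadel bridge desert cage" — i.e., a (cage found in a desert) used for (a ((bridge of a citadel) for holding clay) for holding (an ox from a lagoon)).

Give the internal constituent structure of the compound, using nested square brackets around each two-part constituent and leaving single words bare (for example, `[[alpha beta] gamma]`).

[[[lagoon ox] [clay [citadel bridge]]] [desert cage]]

Whole compound: head "cage" (specifically "desert cage"), modifier "lagoon ox clay citadel bridge".
Within "lagoon ox clay citadel bridge", the head is "bridge" (specifically "clay citadel bridge") and the modifier is "lagoon ox".
Within "lagoon ox", the head is "ox" and the modifier is "lagoon".
Within "clay citadel bridge", the head is "bridge" (specifically "citadel bridge") and the modifier is "clay".
Within "citadel bridge", the head is "bridge" and the modifier is "citadel".
Within "desert cage", the head is "cage" and the modifier is "desert".
Putting it together: [[[lagoon ox] [clay [citadel bridge]]] [desert cage]].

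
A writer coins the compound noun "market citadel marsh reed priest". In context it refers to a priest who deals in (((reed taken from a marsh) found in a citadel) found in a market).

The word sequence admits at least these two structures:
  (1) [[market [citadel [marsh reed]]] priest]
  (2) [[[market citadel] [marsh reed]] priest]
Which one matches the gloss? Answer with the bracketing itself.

The paraphrase's head is the "priest" part ("priest"); its modifier is "market citadel marsh reed".
That top-level split, carried through the inner groups, gives [[market [citadel [marsh reed]]] priest].

[[market [citadel [marsh reed]]] priest]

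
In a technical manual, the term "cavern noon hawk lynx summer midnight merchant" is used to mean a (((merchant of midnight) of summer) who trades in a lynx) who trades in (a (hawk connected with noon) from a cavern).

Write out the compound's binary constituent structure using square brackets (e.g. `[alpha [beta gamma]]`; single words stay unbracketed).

[[cavern [noon hawk]] [lynx [summer [midnight merchant]]]]

At the top level: head "merchant" (specifically "lynx summer midnight merchant"); modifier "cavern noon hawk".
Within "cavern noon hawk", the head is "hawk" (specifically "noon hawk") and the modifier is "cavern".
Within "noon hawk", the head is "hawk" and the modifier is "noon".
Within "lynx summer midnight merchant", the head is "merchant" (specifically "summer midnight merchant") and the modifier is "lynx".
Within "summer midnight merchant", the head is "merchant" (specifically "midnight merchant") and the modifier is "summer".
Within "midnight merchant", the head is "merchant" and the modifier is "midnight".
Putting it together: [[cavern [noon hawk]] [lynx [summer [midnight merchant]]]].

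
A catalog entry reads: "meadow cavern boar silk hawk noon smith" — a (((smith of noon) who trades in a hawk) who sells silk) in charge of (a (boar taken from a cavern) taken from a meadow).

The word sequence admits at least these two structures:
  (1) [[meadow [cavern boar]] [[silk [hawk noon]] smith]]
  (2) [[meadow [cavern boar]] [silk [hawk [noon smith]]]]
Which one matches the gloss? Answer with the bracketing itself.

[[meadow [cavern boar]] [silk [hawk [noon smith]]]]

The paraphrase's head is the "smith" part ("silk hawk noon smith"); its modifier is "meadow cavern boar".
That top-level split, carried through the inner groups, gives [[meadow [cavern boar]] [silk [hawk [noon smith]]]].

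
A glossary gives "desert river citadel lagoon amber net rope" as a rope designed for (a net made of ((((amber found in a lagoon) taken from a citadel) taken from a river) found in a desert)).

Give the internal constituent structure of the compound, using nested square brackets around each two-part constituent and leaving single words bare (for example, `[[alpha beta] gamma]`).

[[[desert [river [citadel [lagoon amber]]]] net] rope]

At the top level: head "rope"; modifier "desert river citadel lagoon amber net".
"desert river citadel lagoon amber net" → head "net", modifier "desert river citadel lagoon amber".
"desert river citadel lagoon amber" → head "amber" (specifically "river citadel lagoon amber"), modifier "desert".
"river citadel lagoon amber" → head "amber" (specifically "citadel lagoon amber"), modifier "river".
"citadel lagoon amber" → head "amber" (specifically "lagoon amber"), modifier "citadel".
"lagoon amber" → head "amber", modifier "lagoon".
Putting it together: [[[desert [river [citadel [lagoon amber]]]] net] rope].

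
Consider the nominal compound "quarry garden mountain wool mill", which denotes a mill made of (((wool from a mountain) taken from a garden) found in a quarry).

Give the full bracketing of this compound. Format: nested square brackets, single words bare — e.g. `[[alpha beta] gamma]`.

[[quarry [garden [mountain wool]]] mill]

At the top level: head "mill"; modifier "quarry garden mountain wool".
Inside "quarry garden mountain wool": head "wool" (specifically "garden mountain wool"), modifier "quarry".
Inside "garden mountain wool": head "wool" (specifically "mountain wool"), modifier "garden".
Inside "mountain wool": head "wool", modifier "mountain".
Assembled: [[quarry [garden [mountain wool]]] mill].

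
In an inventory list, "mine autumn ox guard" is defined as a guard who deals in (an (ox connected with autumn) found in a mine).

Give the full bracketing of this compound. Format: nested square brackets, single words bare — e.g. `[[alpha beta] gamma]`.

Whole compound: head "guard", modifier "mine autumn ox".
"mine autumn ox" → head "ox" (specifically "autumn ox"), modifier "mine".
"autumn ox" → head "ox", modifier "autumn".
So the structure is [[mine [autumn ox]] guard].

[[mine [autumn ox]] guard]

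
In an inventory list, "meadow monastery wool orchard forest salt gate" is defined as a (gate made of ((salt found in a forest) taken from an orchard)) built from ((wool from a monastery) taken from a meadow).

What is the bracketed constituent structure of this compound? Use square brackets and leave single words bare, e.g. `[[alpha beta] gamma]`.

[[meadow [monastery wool]] [[orchard [forest salt]] gate]]

At the top level: head "gate" (specifically "orchard forest salt gate"); modifier "meadow monastery wool".
"meadow monastery wool" → head "wool" (specifically "monastery wool"), modifier "meadow".
"monastery wool" → head "wool", modifier "monastery".
"orchard forest salt gate" → head "gate", modifier "orchard forest salt".
"orchard forest salt" → head "salt" (specifically "forest salt"), modifier "orchard".
"forest salt" → head "salt", modifier "forest".
Assembled: [[meadow [monastery wool]] [[orchard [forest salt]] gate]].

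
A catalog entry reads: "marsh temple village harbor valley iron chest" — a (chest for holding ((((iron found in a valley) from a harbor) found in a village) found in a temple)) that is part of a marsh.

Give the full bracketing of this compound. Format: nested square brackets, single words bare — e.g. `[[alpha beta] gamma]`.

Overall it is a kind of chest (specifically "temple village harbor valley iron chest"); the modifier is "marsh".
Within "temple village harbor valley iron chest", the head is "chest" and the modifier is "temple village harbor valley iron".
Within "temple village harbor valley iron", the head is "iron" (specifically "village harbor valley iron") and the modifier is "temple".
Within "village harbor valley iron", the head is "iron" (specifically "harbor valley iron") and the modifier is "village".
Within "harbor valley iron", the head is "iron" (specifically "valley iron") and the modifier is "harbor".
Within "valley iron", the head is "iron" and the modifier is "valley".
Putting it together: [marsh [[temple [village [harbor [valley iron]]]] chest]].

[marsh [[temple [village [harbor [valley iron]]]] chest]]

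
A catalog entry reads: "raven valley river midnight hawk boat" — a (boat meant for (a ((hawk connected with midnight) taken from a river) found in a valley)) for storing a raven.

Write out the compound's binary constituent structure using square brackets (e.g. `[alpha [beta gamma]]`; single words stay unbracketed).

[raven [[valley [river [midnight hawk]]] boat]]

Overall it is a kind of boat (specifically "valley river midnight hawk boat"); the modifier is "raven".
Within "valley river midnight hawk boat", the head is "boat" and the modifier is "valley river midnight hawk".
Within "valley river midnight hawk", the head is "hawk" (specifically "river midnight hawk") and the modifier is "valley".
Within "river midnight hawk", the head is "hawk" (specifically "midnight hawk") and the modifier is "river".
Within "midnight hawk", the head is "hawk" and the modifier is "midnight".
So the structure is [raven [[valley [river [midnight hawk]]] boat]].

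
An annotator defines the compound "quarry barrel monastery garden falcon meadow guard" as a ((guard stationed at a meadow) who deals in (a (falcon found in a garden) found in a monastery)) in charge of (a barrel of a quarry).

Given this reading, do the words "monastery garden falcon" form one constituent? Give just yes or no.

The paraphrase groups the words so that "monastery garden falcon" is one unit: it corresponds to a single parenthesized sub-phrase.
The full structure is [[quarry barrel] [[monastery [garden falcon]] [meadow guard]]], in which [monastery garden falcon] is a constituent.

yes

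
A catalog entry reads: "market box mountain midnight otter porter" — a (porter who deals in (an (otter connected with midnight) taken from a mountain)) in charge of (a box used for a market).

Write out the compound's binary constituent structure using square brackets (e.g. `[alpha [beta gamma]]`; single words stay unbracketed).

At the top level: head "porter" (specifically "mountain midnight otter porter"); modifier "market box".
"market box" → head "box", modifier "market".
"mountain midnight otter porter" → head "porter", modifier "mountain midnight otter".
"mountain midnight otter" → head "otter" (specifically "midnight otter"), modifier "mountain".
"midnight otter" → head "otter", modifier "midnight".
Putting it together: [[market box] [[mountain [midnight otter]] porter]].

[[market box] [[mountain [midnight otter]] porter]]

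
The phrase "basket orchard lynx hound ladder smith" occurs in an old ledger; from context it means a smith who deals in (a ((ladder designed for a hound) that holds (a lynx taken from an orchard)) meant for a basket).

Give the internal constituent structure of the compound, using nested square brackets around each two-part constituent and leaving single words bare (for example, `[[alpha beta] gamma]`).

[[basket [[orchard lynx] [hound ladder]]] smith]

At the top level: head "smith"; modifier "basket orchard lynx hound ladder".
Inside "basket orchard lynx hound ladder": head "ladder" (specifically "orchard lynx hound ladder"), modifier "basket".
Inside "orchard lynx hound ladder": head "ladder" (specifically "hound ladder"), modifier "orchard lynx".
Inside "orchard lynx": head "lynx", modifier "orchard".
Inside "hound ladder": head "ladder", modifier "hound".
So the structure is [[basket [[orchard lynx] [hound ladder]]] smith].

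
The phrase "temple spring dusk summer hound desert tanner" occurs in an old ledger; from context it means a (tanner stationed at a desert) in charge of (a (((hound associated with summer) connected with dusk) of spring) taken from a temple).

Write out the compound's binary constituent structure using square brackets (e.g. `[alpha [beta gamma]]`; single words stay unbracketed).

[[temple [spring [dusk [summer hound]]]] [desert tanner]]

The outermost head in the paraphrase is "tanner" (specifically "desert tanner"), modified by "temple spring dusk summer hound".
Inside "temple spring dusk summer hound": head "hound" (specifically "spring dusk summer hound"), modifier "temple".
Inside "spring dusk summer hound": head "hound" (specifically "dusk summer hound"), modifier "spring".
Inside "dusk summer hound": head "hound" (specifically "summer hound"), modifier "dusk".
Inside "summer hound": head "hound", modifier "summer".
Inside "desert tanner": head "tanner", modifier "desert".
Assembled: [[temple [spring [dusk [summer hound]]]] [desert tanner]].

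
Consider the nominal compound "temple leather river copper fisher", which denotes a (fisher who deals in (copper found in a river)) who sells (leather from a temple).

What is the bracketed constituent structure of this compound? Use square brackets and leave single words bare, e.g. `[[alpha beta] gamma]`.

[[temple leather] [[river copper] fisher]]

Overall it is a kind of fisher (specifically "river copper fisher"); the modifier is "temple leather".
"temple leather" → head "leather", modifier "temple".
"river copper fisher" → head "fisher", modifier "river copper".
"river copper" → head "copper", modifier "river".
So the structure is [[temple leather] [[river copper] fisher]].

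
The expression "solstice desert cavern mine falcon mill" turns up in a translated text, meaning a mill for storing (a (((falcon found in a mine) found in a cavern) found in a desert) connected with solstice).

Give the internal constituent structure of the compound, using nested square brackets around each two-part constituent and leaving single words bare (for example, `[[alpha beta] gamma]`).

[[solstice [desert [cavern [mine falcon]]]] mill]

Overall it is a kind of mill; the modifier is "solstice desert cavern mine falcon".
"solstice desert cavern mine falcon" → head "falcon" (specifically "desert cavern mine falcon"), modifier "solstice".
"desert cavern mine falcon" → head "falcon" (specifically "cavern mine falcon"), modifier "desert".
"cavern mine falcon" → head "falcon" (specifically "mine falcon"), modifier "cavern".
"mine falcon" → head "falcon", modifier "mine".
Putting it together: [[solstice [desert [cavern [mine falcon]]]] mill].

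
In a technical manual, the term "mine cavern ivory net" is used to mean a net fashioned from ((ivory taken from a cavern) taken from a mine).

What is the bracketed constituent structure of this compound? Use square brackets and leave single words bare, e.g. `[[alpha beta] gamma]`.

At the top level: head "net"; modifier "mine cavern ivory".
Within "mine cavern ivory", the head is "ivory" (specifically "cavern ivory") and the modifier is "mine".
Within "cavern ivory", the head is "ivory" and the modifier is "cavern".
So the structure is [[mine [cavern ivory]] net].

[[mine [cavern ivory]] net]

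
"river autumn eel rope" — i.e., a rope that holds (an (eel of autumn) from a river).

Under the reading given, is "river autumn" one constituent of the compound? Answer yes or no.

The top-level split is [river autumn eel] [rope]; the full structure is [[river [autumn eel]] rope].
"river autumn" straddles a constituent boundary, so it is not a single unit.

no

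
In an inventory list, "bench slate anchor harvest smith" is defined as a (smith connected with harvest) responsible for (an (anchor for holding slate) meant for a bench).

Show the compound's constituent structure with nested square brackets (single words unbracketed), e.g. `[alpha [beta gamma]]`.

At the top level: head "smith" (specifically "harvest smith"); modifier "bench slate anchor".
Within "bench slate anchor", the head is "anchor" (specifically "slate anchor") and the modifier is "bench".
Within "slate anchor", the head is "anchor" and the modifier is "slate".
Within "harvest smith", the head is "smith" and the modifier is "harvest".
Putting it together: [[bench [slate anchor]] [harvest smith]].

[[bench [slate anchor]] [harvest smith]]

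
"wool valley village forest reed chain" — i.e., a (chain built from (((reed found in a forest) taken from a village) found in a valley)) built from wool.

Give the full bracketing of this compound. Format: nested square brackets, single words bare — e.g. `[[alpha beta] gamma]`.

Overall it is a kind of chain (specifically "valley village forest reed chain"); the modifier is "wool".
Within "valley village forest reed chain", the head is "chain" and the modifier is "valley village forest reed".
Within "valley village forest reed", the head is "reed" (specifically "village forest reed") and the modifier is "valley".
Within "village forest reed", the head is "reed" (specifically "forest reed") and the modifier is "village".
Within "forest reed", the head is "reed" and the modifier is "forest".
Assembled: [wool [[valley [village [forest reed]]] chain]].

[wool [[valley [village [forest reed]]] chain]]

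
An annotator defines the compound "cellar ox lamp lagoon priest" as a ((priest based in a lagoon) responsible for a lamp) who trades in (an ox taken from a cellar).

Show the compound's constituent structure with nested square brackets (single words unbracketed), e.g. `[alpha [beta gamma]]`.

[[cellar ox] [lamp [lagoon priest]]]

Whole compound: head "priest" (specifically "lamp lagoon priest"), modifier "cellar ox".
Within "cellar ox", the head is "ox" and the modifier is "cellar".
Within "lamp lagoon priest", the head is "priest" (specifically "lagoon priest") and the modifier is "lamp".
Within "lagoon priest", the head is "priest" and the modifier is "lagoon".
Assembled: [[cellar ox] [lamp [lagoon priest]]].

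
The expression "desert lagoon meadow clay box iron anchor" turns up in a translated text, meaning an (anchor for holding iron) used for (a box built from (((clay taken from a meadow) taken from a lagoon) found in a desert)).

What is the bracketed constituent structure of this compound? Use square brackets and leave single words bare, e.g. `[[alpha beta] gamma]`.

[[[desert [lagoon [meadow clay]]] box] [iron anchor]]

Overall it is a kind of anchor (specifically "iron anchor"); the modifier is "desert lagoon meadow clay box".
"desert lagoon meadow clay box" → head "box", modifier "desert lagoon meadow clay".
"desert lagoon meadow clay" → head "clay" (specifically "lagoon meadow clay"), modifier "desert".
"lagoon meadow clay" → head "clay" (specifically "meadow clay"), modifier "lagoon".
"meadow clay" → head "clay", modifier "meadow".
"iron anchor" → head "anchor", modifier "iron".
So the structure is [[[desert [lagoon [meadow clay]]] box] [iron anchor]].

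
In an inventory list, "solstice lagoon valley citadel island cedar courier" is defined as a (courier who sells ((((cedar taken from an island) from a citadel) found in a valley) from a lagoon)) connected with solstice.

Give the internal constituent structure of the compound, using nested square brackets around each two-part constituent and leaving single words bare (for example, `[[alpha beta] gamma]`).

Overall it is a kind of courier (specifically "lagoon valley citadel island cedar courier"); the modifier is "solstice".
Inside "lagoon valley citadel island cedar courier": head "courier", modifier "lagoon valley citadel island cedar".
Inside "lagoon valley citadel island cedar": head "cedar" (specifically "valley citadel island cedar"), modifier "lagoon".
Inside "valley citadel island cedar": head "cedar" (specifically "citadel island cedar"), modifier "valley".
Inside "citadel island cedar": head "cedar" (specifically "island cedar"), modifier "citadel".
Inside "island cedar": head "cedar", modifier "island".
So the structure is [solstice [[lagoon [valley [citadel [island cedar]]]] courier]].

[solstice [[lagoon [valley [citadel [island cedar]]]] courier]]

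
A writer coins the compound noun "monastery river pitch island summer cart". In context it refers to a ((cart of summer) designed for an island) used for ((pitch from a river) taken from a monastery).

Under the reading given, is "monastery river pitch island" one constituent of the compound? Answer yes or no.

The top-level split is [monastery river pitch] [island summer cart]; the full structure is [[monastery [river pitch]] [island [summer cart]]].
"monastery river pitch island" straddles a constituent boundary, so it is not a single unit.

no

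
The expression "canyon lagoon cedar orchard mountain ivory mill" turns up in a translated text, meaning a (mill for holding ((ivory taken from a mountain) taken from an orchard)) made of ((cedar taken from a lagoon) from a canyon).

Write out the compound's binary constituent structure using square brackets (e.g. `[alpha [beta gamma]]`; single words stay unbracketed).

Overall it is a kind of mill (specifically "orchard mountain ivory mill"); the modifier is "canyon lagoon cedar".
Inside "canyon lagoon cedar": head "cedar" (specifically "lagoon cedar"), modifier "canyon".
Inside "lagoon cedar": head "cedar", modifier "lagoon".
Inside "orchard mountain ivory mill": head "mill", modifier "orchard mountain ivory".
Inside "orchard mountain ivory": head "ivory" (specifically "mountain ivory"), modifier "orchard".
Inside "mountain ivory": head "ivory", modifier "mountain".
Putting it together: [[canyon [lagoon cedar]] [[orchard [mountain ivory]] mill]].

[[canyon [lagoon cedar]] [[orchard [mountain ivory]] mill]]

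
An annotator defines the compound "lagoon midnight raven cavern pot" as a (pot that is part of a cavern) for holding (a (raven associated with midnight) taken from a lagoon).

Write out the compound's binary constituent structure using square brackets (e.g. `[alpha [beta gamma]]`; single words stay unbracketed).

Whole compound: head "pot" (specifically "cavern pot"), modifier "lagoon midnight raven".
Inside "lagoon midnight raven": head "raven" (specifically "midnight raven"), modifier "lagoon".
Inside "midnight raven": head "raven", modifier "midnight".
Inside "cavern pot": head "pot", modifier "cavern".
Putting it together: [[lagoon [midnight raven]] [cavern pot]].

[[lagoon [midnight raven]] [cavern pot]]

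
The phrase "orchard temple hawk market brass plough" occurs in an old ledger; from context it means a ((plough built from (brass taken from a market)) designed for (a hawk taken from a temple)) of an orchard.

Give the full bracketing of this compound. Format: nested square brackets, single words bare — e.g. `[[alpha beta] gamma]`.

At the top level: head "plough" (specifically "temple hawk market brass plough"); modifier "orchard".
Within "temple hawk market brass plough", the head is "plough" (specifically "market brass plough") and the modifier is "temple hawk".
Within "temple hawk", the head is "hawk" and the modifier is "temple".
Within "market brass plough", the head is "plough" and the modifier is "market brass".
Within "market brass", the head is "brass" and the modifier is "market".
So the structure is [orchard [[temple hawk] [[market brass] plough]]].

[orchard [[temple hawk] [[market brass] plough]]]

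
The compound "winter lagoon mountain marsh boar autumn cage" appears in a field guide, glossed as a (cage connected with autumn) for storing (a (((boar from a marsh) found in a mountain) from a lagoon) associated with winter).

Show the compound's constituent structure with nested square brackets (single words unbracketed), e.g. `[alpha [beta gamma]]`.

[[winter [lagoon [mountain [marsh boar]]]] [autumn cage]]

At the top level: head "cage" (specifically "autumn cage"); modifier "winter lagoon mountain marsh boar".
Inside "winter lagoon mountain marsh boar": head "boar" (specifically "lagoon mountain marsh boar"), modifier "winter".
Inside "lagoon mountain marsh boar": head "boar" (specifically "mountain marsh boar"), modifier "lagoon".
Inside "mountain marsh boar": head "boar" (specifically "marsh boar"), modifier "mountain".
Inside "marsh boar": head "boar", modifier "marsh".
Inside "autumn cage": head "cage", modifier "autumn".
Assembled: [[winter [lagoon [mountain [marsh boar]]]] [autumn cage]].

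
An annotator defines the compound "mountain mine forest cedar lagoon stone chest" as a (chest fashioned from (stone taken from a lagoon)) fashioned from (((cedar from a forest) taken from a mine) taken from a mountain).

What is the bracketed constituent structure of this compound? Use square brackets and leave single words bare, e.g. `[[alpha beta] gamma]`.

Overall it is a kind of chest (specifically "lagoon stone chest"); the modifier is "mountain mine forest cedar".
"mountain mine forest cedar" → head "cedar" (specifically "mine forest cedar"), modifier "mountain".
"mine forest cedar" → head "cedar" (specifically "forest cedar"), modifier "mine".
"forest cedar" → head "cedar", modifier "forest".
"lagoon stone chest" → head "chest", modifier "lagoon stone".
"lagoon stone" → head "stone", modifier "lagoon".
Assembled: [[mountain [mine [forest cedar]]] [[lagoon stone] chest]].

[[mountain [mine [forest cedar]]] [[lagoon stone] chest]]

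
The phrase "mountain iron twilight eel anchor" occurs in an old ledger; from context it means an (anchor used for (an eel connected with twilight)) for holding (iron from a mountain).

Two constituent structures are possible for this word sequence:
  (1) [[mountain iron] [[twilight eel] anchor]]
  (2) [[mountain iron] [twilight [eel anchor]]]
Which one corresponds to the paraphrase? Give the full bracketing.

[[mountain iron] [[twilight eel] anchor]]

The paraphrase's head is the "anchor" part ("twilight eel anchor"); its modifier is "mountain iron".
That top-level split, carried through the inner groups, gives [[mountain iron] [[twilight eel] anchor]].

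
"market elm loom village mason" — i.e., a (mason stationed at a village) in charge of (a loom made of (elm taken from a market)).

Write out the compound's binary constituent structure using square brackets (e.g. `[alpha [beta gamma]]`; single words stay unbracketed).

[[[market elm] loom] [village mason]]

Overall it is a kind of mason (specifically "village mason"); the modifier is "market elm loom".
Inside "market elm loom": head "loom", modifier "market elm".
Inside "market elm": head "elm", modifier "market".
Inside "village mason": head "mason", modifier "village".
Assembled: [[[market elm] loom] [village mason]].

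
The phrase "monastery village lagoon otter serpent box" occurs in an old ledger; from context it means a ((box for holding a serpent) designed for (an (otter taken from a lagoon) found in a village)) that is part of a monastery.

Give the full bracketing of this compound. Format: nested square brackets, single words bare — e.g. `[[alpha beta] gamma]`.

[monastery [[village [lagoon otter]] [serpent box]]]

At the top level: head "box" (specifically "village lagoon otter serpent box"); modifier "monastery".
"village lagoon otter serpent box" → head "box" (specifically "serpent box"), modifier "village lagoon otter".
"village lagoon otter" → head "otter" (specifically "lagoon otter"), modifier "village".
"lagoon otter" → head "otter", modifier "lagoon".
"serpent box" → head "box", modifier "serpent".
Assembled: [monastery [[village [lagoon otter]] [serpent box]]].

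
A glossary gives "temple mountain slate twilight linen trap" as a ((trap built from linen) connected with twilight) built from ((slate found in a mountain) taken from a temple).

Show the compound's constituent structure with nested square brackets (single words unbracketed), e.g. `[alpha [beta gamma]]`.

[[temple [mountain slate]] [twilight [linen trap]]]

The outermost head in the paraphrase is "trap" (specifically "twilight linen trap"), modified by "temple mountain slate".
Within "temple mountain slate", the head is "slate" (specifically "mountain slate") and the modifier is "temple".
Within "mountain slate", the head is "slate" and the modifier is "mountain".
Within "twilight linen trap", the head is "trap" (specifically "linen trap") and the modifier is "twilight".
Within "linen trap", the head is "trap" and the modifier is "linen".
Assembled: [[temple [mountain slate]] [twilight [linen trap]]].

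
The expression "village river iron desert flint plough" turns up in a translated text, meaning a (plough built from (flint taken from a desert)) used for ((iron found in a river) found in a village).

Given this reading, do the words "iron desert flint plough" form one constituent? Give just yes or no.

no

The top-level split is [village river iron] [desert flint plough]; the full structure is [[village [river iron]] [[desert flint] plough]].
"iron desert flint plough" straddles a constituent boundary, so it is not a single unit.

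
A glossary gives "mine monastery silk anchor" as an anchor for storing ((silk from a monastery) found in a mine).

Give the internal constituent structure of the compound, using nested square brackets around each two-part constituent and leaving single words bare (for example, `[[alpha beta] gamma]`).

[[mine [monastery silk]] anchor]

Overall it is a kind of anchor; the modifier is "mine monastery silk".
Within "mine monastery silk", the head is "silk" (specifically "monastery silk") and the modifier is "mine".
Within "monastery silk", the head is "silk" and the modifier is "monastery".
Putting it together: [[mine [monastery silk]] anchor].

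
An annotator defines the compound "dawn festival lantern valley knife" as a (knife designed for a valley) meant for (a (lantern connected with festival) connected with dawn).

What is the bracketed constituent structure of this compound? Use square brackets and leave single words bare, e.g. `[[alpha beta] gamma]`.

The outermost head in the paraphrase is "knife" (specifically "valley knife"), modified by "dawn festival lantern".
Within "dawn festival lantern", the head is "lantern" (specifically "festival lantern") and the modifier is "dawn".
Within "festival lantern", the head is "lantern" and the modifier is "festival".
Within "valley knife", the head is "knife" and the modifier is "valley".
Assembled: [[dawn [festival lantern]] [valley knife]].

[[dawn [festival lantern]] [valley knife]]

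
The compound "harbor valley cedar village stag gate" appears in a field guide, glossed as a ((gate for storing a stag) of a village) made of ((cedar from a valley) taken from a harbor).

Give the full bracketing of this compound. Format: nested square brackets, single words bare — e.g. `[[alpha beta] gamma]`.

[[harbor [valley cedar]] [village [stag gate]]]

Whole compound: head "gate" (specifically "village stag gate"), modifier "harbor valley cedar".
"harbor valley cedar" → head "cedar" (specifically "valley cedar"), modifier "harbor".
"valley cedar" → head "cedar", modifier "valley".
"village stag gate" → head "gate" (specifically "stag gate"), modifier "village".
"stag gate" → head "gate", modifier "stag".
Assembled: [[harbor [valley cedar]] [village [stag gate]]].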